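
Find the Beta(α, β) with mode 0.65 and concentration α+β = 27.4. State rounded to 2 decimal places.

Mode = (α−1)/(κ−2) with κ = α+β, so α−1 = 0.65·25.4 = 16.51.
α = 17.51; β = κ − α = 9.89.

α = 17.51, β = 9.89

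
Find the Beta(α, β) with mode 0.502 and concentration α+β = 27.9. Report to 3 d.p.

α = 14.002, β = 13.898

For α,β>1 the mode is (α−1)/(α+β−2), so α = mode·(κ−2)+1 = 0.502×25.9+1 = 14.002.
And β = (1−mode)·(κ−2)+1 = 0.498×25.9+1 = 13.898.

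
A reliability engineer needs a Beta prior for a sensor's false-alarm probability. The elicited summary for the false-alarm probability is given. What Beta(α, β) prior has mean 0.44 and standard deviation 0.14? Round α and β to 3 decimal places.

First σ² = 0.0196. Setting α = μn, β = (1−μ)n with n = α+β,
μ(1−μ)/(n+1) = 0.0196 ⇒ n+1 = 0.2464/0.0196 = 12.5714 ⇒ n = 11.5714.
Hence α = 0.44×11.5714 = 5.091, β = 0.56×11.5714 = 6.480.

α = 5.091, β = 6.480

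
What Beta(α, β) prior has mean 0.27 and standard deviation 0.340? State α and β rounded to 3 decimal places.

α = 0.190, β = 0.515

σ² = 0.340² = 0.115600.
With s = α+β, Var = μ(1−μ)/(s+1), so s+1 = (0.27×0.73)/0.115600 = 1.7050 and s = 0.7050.
α = μs = 0.190, β = (1−μ)s = 0.515.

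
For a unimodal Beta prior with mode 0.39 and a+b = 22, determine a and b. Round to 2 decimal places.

a = 8.80, b = 13.20

Mode = (a−1)/(κ−2) with κ = a+b, so a−1 = 0.39·20 = 7.80.
a = 8.80; b = κ − a = 13.20.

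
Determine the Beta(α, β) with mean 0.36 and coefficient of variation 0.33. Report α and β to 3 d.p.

α = 5.517, β = 9.808

σ = CV·μ = 0.33×0.36 = 0.11880, so σ² = 0.014113.
s+1 = μ(1−μ)/σ² = 0.2304/0.014113 = 16.3249, so s = α+β = 15.3249.
α = μs = 5.517, β = (1−μ)s = 9.808.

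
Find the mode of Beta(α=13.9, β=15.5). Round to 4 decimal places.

With α,β > 1, mode = (α−1)/(α+β−2) = 12.9/27.4 = 0.4708.

0.4708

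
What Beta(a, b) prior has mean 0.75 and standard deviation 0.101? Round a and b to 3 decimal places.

First σ² = 0.010201. Setting a = μn, b = (1−μ)n with n = a+b,
μ(1−μ)/(n+1) = 0.010201 ⇒ n+1 = 0.1875/0.010201 = 18.3806 ⇒ n = 17.3806.
Hence a = 0.75×17.3806 = 13.035, b = 0.25×17.3806 = 4.345.

a = 13.035, b = 4.345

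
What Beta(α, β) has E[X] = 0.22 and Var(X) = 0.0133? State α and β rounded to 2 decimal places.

α = 2.62, β = 9.28

Write ν = α+β; then α = μν and Var = μ(1−μ)/(ν+1).
ν = μ(1−μ)/Var − 1 = 0.1716/0.0133 − 1 = 11.9023.
α = 0.22·11.9023 = 2.62, β = 0.78·11.9023 = 9.28.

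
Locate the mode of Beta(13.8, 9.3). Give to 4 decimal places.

The density x^(α−1)(1−x)^(β−1) is maximised at (α−1)/(α+β−2) = 12.8/21.1 = 0.6066.

0.6066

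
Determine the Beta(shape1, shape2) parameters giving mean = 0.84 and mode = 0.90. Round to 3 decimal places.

With s = shape1+shape2: μ = shape1/s and mode = (shape1−1)/(s−2). Eliminating shape1 = μs,
μs − 1 = m(s−2) ⇒ s(μ−m) = 1−2m ⇒ s = -0.80/-0.06 = 13.3333.
So shape1 = μs = 11.200, shape2 = (1−μ)s = 2.133.

shape1 = 11.200, shape2 = 2.133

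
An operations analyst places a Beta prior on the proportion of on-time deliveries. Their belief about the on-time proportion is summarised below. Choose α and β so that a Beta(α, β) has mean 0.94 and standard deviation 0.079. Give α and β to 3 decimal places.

α = 7.555, β = 0.482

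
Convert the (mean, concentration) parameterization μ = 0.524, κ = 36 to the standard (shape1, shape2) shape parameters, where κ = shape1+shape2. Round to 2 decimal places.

shape1 = 18.86, shape2 = 17.14

shape1 = μκ = 0.524×36 = 18.86 and shape2 = (1−μ)κ = 0.476×36 = 17.14.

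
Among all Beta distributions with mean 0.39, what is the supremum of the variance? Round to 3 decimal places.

0.238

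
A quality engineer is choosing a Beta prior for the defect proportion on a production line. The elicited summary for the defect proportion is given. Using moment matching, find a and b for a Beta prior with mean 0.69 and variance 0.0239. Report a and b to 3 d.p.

Let s = a+b. The Beta variance is μ(1−μ)/(s+1).
So s+1 = μ(1−μ)/σ² = (0.69×0.31)/0.0239 = 0.2139/0.0239 = 8.9498, giving s = 7.9498.
Then a = μs = 0.69×7.9498 = 5.485 and b = (1−μ)s = 0.31×7.9498 = 2.464.

a = 5.485, b = 2.464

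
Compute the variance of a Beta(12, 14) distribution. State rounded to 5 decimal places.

0.00920

μ = 12/26 = 0.461538; Var = μ(1−μ)/(α+β+1) = 0.2485207/27 = 0.00920.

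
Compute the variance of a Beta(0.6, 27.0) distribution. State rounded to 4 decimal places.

0.0007

Var = αβ/[(α+β)²(α+β+1)] = (0.6×27.0)/(27.6²×28.6) = 16.20/21786.336 = 0.0007.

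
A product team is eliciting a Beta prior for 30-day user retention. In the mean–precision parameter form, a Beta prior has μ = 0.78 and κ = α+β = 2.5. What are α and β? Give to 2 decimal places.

α = μκ = 0.78×2.5 = 1.95 and β = (1−μ)κ = 0.22×2.5 = 0.55.

α = 1.95, β = 0.55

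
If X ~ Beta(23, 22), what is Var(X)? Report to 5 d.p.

0.00543

μ = 23/45 = 0.511111; Var = μ(1−μ)/(α+β+1) = 0.2498765/46 = 0.00543.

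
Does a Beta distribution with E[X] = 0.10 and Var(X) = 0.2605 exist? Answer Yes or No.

A Beta with mean μ has variance μ(1−μ)/(α+β+1) < μ(1−μ).
Here μ(1−μ) = 0.10×0.90 = 0.0900, and 0.2605 ≥ 0.0900.

No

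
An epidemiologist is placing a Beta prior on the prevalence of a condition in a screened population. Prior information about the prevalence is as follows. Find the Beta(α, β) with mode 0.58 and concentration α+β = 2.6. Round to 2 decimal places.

For α,β>1 the mode is (α−1)/(α+β−2), so α = mode·(κ−2)+1 = 0.58×0.6+1 = 1.35.
And β = (1−mode)·(κ−2)+1 = 0.42×0.6+1 = 1.25.

α = 1.35, β = 1.25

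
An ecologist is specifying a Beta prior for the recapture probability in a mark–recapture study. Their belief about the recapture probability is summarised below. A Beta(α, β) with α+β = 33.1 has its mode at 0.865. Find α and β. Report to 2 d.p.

Since the density peak of Beta(α,β) is at (α−1)/(α+β−2),
α = 1 + 0.865(33.1−2) = 27.90 and β = 33.1 − 27.90 = 5.20.

α = 27.90, β = 5.20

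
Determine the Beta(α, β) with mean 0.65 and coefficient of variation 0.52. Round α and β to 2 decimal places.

σ = CV·μ = 0.52×0.65 = 0.33800, so σ² = 0.114244.
s+1 = μ(1−μ)/σ² = 0.2275/0.114244 = 1.9914, so s = α+β = 0.9914.
α = μs = 0.64, β = (1−μ)s = 0.35.

α = 0.64, β = 0.35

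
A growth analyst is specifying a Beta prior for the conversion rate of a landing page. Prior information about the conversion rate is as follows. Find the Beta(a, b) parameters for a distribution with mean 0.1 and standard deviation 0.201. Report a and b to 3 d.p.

a = 0.123, b = 1.105

Variance = 0.201² = 0.040401. The moment-matching identity a+b = μ(1−μ)/Var − 1 gives
a+b = 0.09/0.040401 − 1 = 1.2277, so a = μ·1.2277 = 0.123 and b = (1−μ)·1.2277 = 1.105.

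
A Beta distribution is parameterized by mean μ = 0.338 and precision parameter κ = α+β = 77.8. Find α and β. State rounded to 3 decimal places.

α = μκ = 0.338×77.8 = 26.296 and β = (1−μ)κ = 0.662×77.8 = 51.504.

α = 26.296, β = 51.504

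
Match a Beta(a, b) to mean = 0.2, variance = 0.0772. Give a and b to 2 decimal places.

Let s = a+b. The Beta variance is μ(1−μ)/(s+1).
So s+1 = μ(1−μ)/σ² = (0.2×0.8)/0.0772 = 0.16/0.0772 = 2.0725, giving s = 1.0725.
Then a = μs = 0.2×1.0725 = 0.21 and b = (1−μ)s = 0.8×1.0725 = 0.86.

a = 0.21, b = 0.86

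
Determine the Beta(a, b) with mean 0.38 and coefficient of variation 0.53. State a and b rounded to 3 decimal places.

Var = (CV·μ)² = (0.53×0.38)² = 0.040562.
a+b = μ(1−μ)/Var − 1 = 0.2356/0.040562 − 1 = 4.8084.
Thus a = 0.38·4.8084 = 1.827 and b = 0.62·4.8084 = 2.981.

a = 1.827, b = 2.981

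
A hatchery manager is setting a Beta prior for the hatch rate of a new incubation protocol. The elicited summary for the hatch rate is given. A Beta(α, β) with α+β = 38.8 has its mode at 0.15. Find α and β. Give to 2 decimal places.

For α,β>1 the mode is (α−1)/(α+β−2), so α = mode·(κ−2)+1 = 0.15×36.8+1 = 6.52.
And β = (1−mode)·(κ−2)+1 = 0.85×36.8+1 = 32.28.

α = 6.52, β = 32.28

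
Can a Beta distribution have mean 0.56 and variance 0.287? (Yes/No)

No

A Beta with mean μ has variance μ(1−μ)/(α+β+1) < μ(1−μ).
Here μ(1−μ) = 0.56×0.44 = 0.2464, and 0.287 ≥ 0.2464.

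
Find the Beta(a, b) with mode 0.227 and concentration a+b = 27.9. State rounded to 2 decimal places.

Mode = (a−1)/(κ−2) with κ = a+b, so a−1 = 0.227·25.9 = 5.88.
a = 6.88; b = κ − a = 21.02.

a = 6.88, b = 21.02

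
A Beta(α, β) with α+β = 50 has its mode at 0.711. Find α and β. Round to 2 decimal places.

Since the density peak of Beta(α,β) is at (α−1)/(α+β−2),
α = 1 + 0.711(50−2) = 35.13 and β = 50 − 35.13 = 14.87.

α = 35.13, β = 14.87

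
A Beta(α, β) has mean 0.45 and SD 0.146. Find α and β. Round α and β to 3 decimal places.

α = 4.775, β = 5.836

Variance = 0.146² = 0.021316. The moment-matching identity α+β = μ(1−μ)/Var − 1 gives
α+β = 0.2475/0.021316 − 1 = 10.6110, so α = μ·10.6110 = 4.775 and β = (1−μ)·10.6110 = 5.836.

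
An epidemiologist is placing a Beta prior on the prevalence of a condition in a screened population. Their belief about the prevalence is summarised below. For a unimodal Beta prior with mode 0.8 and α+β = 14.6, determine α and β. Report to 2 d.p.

α = 11.08, β = 3.52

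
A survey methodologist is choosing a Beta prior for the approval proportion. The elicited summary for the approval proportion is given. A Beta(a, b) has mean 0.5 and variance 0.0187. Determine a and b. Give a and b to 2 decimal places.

a = 6.18, b = 6.18

By moment matching, a+b = μ(1−μ)/σ² − 1 = (0.5·0.5)/0.0187 − 1 = 13.3690 − 1 = 12.3690.
Since a/(a+b) = μ, a = 0.5·12.3690 = 6.18 and b = 0.5·12.3690 = 6.18.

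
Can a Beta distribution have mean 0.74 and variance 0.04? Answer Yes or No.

Yes

For any Beta, Var(X) < E[X]·(1−E[X]).
Here μ(1−μ) = 0.74×0.26 = 0.1924, and 0.04 < 0.1924.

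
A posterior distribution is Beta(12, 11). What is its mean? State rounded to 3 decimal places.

0.522

The Beta mean is α/(α+β) = 12/(12+11) = 0.522.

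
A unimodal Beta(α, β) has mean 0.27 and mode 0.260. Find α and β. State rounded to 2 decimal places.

With s = α+β: μ = α/s and mode = (α−1)/(s−2). Eliminating α = μs,
μs − 1 = m(s−2) ⇒ s(μ−m) = 1−2m ⇒ s = 0.480/0.010 = 48.0000.
So α = μs = 12.96, β = (1−μ)s = 35.04.

α = 12.96, β = 35.04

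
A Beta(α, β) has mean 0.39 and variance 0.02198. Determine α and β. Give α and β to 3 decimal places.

α = 3.831, β = 5.992

Write ν = α+β; then α = μν and Var = μ(1−μ)/(ν+1).
ν = μ(1−μ)/Var − 1 = 0.2379/0.02198 − 1 = 9.8235.
α = 0.39·9.8235 = 3.831, β = 0.61·9.8235 = 5.992.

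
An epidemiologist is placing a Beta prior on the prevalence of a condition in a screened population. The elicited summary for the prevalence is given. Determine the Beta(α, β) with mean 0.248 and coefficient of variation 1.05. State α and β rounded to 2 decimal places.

α = 0.43, β = 1.32

σ = CV·μ = 1.05×0.248 = 0.26040, so σ² = 0.067808.
s+1 = μ(1−μ)/σ² = 0.186496/0.067808 = 2.7503, so s = α+β = 1.7503.
α = μs = 0.43, β = (1−μ)s = 1.32.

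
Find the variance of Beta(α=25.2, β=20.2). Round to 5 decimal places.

Var = αβ/[(α+β)²(α+β+1)] = (25.2×20.2)/(45.4²×46.4) = 509.04/95637.824 = 0.00532.

0.00532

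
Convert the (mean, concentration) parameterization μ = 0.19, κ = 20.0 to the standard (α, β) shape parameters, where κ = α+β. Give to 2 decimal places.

α = 3.80, β = 16.20

Split κ in proportion μ : (1−μ): α = 0.19·20.0 = 3.80, β = 20.0 − 3.80 = 16.20.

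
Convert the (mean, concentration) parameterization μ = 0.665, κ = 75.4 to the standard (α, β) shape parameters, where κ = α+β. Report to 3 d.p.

α = 50.141, β = 25.259

α = μκ = 0.665×75.4 = 50.141 and β = (1−μ)κ = 0.335×75.4 = 25.259.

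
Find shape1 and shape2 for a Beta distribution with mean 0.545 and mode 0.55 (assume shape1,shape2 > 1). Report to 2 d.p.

shape1 = 10.90, shape2 = 9.10

With s = shape1+shape2: μ = shape1/s and mode = (shape1−1)/(s−2). Eliminating shape1 = μs,
μs − 1 = m(s−2) ⇒ s(μ−m) = 1−2m ⇒ s = -0.10/-0.005 = 20.0000.
So shape1 = μs = 10.90, shape2 = (1−μ)s = 9.10.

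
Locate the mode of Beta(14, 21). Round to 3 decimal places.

The density x^(α−1)(1−x)^(β−1) is maximised at (α−1)/(α+β−2) = 13/33 = 0.394.

0.394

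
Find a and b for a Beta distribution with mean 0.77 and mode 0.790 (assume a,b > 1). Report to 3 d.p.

a = 22.330, b = 6.670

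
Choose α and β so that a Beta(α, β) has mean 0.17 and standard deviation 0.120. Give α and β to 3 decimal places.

σ² = 0.120² = 0.014400.
With s = α+β, Var = μ(1−μ)/(s+1), so s+1 = (0.17×0.83)/0.014400 = 9.7986 and s = 8.7986.
α = μs = 1.496, β = (1−μ)s = 7.303.

α = 1.496, β = 7.303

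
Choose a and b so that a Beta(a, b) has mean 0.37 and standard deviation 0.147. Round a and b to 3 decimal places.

First σ² = 0.021609. Setting a = μn, b = (1−μ)n with n = a+b,
μ(1−μ)/(n+1) = 0.021609 ⇒ n+1 = 0.2331/0.021609 = 10.7872 ⇒ n = 9.7872.
Hence a = 0.37×9.7872 = 3.621, b = 0.63×9.7872 = 6.166.

a = 3.621, b = 6.166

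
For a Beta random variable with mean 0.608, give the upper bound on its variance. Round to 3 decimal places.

Var = μ(1−μ)/(α+β+1), which approaches μ(1−μ) as α+β → 0.
So the supremum is μ(1−μ) = 0.608×0.392 = 0.238.

0.238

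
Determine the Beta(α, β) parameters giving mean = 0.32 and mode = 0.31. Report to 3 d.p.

α = 12.160, β = 25.840

Let s = α+β. Mean gives α = μs = 0.32s; mode gives (α−1)/(s−2) = 0.31.
Substituting: 0.32s − 1 = 0.31(s−2) = 0.31s − 0.62, so 0.01s = 0.38 and s = 38.0000.
Then α = 0.32×38.0000 = 12.160 and β = s−α = 25.840.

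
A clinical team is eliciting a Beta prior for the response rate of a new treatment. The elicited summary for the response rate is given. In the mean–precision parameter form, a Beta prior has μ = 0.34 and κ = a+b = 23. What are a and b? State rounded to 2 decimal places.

Split κ in proportion μ : (1−μ): a = 0.34·23 = 7.82, b = 23 − 7.82 = 15.18.

a = 7.82, b = 15.18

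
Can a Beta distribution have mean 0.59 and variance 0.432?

A Beta with mean μ has variance μ(1−μ)/(α+β+1) < μ(1−μ).
Here μ(1−μ) = 0.59×0.41 = 0.2419, and 0.432 ≥ 0.2419.

No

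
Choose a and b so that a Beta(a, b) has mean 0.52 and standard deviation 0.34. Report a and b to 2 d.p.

a = 0.60, b = 0.56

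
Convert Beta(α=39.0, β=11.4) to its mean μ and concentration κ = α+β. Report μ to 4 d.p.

μ = 0.7738, κ = 50.4

κ = α+β = 39.0+11.4 = 50.4; μ = α/κ = 39.0/50.4 = 0.7738.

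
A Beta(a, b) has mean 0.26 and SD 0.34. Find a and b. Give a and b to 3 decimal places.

a = 0.173, b = 0.492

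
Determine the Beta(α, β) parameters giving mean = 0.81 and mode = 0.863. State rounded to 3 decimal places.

α = 11.095, β = 2.603

Let s = α+β. Mean gives α = μs = 0.81s; mode gives (α−1)/(s−2) = 0.863.
Substituting: 0.81s − 1 = 0.863(s−2) = 0.863s − 1.726, so -0.053s = -0.726 and s = 13.6981.
Then α = 0.81×13.6981 = 11.095 and β = s−α = 2.603.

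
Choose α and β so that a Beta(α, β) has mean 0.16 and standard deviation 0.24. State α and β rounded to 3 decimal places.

σ² = 0.24² = 0.0576.
With s = α+β, Var = μ(1−μ)/(s+1), so s+1 = (0.16×0.84)/0.0576 = 2.3333 and s = 1.3333.
α = μs = 0.213, β = (1−μ)s = 1.120.

α = 0.213, β = 1.120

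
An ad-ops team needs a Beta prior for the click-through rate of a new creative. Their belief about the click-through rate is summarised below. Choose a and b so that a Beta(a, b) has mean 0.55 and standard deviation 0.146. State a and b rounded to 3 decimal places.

a = 5.836, b = 4.775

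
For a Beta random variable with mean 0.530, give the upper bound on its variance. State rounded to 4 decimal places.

0.2491

Var = μ(1−μ)/(α+β+1), which approaches μ(1−μ) as α+β → 0.
So the supremum is μ(1−μ) = 0.530×0.470 = 0.2491.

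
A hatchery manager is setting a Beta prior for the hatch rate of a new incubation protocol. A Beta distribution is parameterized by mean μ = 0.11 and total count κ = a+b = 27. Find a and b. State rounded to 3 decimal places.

a = 2.970, b = 24.030

Split κ in proportion μ : (1−μ): a = 0.11·27 = 2.970, b = 27 − 2.970 = 24.030.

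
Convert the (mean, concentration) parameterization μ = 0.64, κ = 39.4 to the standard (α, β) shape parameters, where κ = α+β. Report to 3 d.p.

Split κ in proportion μ : (1−μ): α = 0.64·39.4 = 25.216, β = 39.4 − 25.216 = 14.184.

α = 25.216, β = 14.184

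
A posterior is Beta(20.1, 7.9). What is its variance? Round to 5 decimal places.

α+β = 28.0 and αβ = 158.79, so Var = αβ/[(α+β)²(α+β+1)] = 158.79/22736.000 = 0.00698.

0.00698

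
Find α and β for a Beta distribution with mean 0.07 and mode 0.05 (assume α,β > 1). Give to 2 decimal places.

α = 3.15, β = 41.85

With s = α+β: μ = α/s and mode = (α−1)/(s−2). Eliminating α = μs,
μs − 1 = m(s−2) ⇒ s(μ−m) = 1−2m ⇒ s = 0.90/0.02 = 45.0000.
So α = μs = 3.15, β = (1−μ)s = 41.85.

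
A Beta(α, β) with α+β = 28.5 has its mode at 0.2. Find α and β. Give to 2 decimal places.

For α,β>1 the mode is (α−1)/(α+β−2), so α = mode·(κ−2)+1 = 0.2×26.5+1 = 6.30.
And β = (1−mode)·(κ−2)+1 = 0.8×26.5+1 = 22.20.

α = 6.30, β = 22.20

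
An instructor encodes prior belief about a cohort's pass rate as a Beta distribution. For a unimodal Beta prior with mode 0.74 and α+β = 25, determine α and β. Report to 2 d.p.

Since the density peak of Beta(α,β) is at (α−1)/(α+β−2),
α = 1 + 0.74(25−2) = 18.02 and β = 25 − 18.02 = 6.98.

α = 18.02, β = 6.98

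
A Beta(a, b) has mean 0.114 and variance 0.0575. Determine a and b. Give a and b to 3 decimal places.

Write ν = a+b; then a = μν and Var = μ(1−μ)/(ν+1).
ν = μ(1−μ)/Var − 1 = 0.101004/0.0575 − 1 = 0.7566.
a = 0.114·0.7566 = 0.086, b = 0.886·0.7566 = 0.670.

a = 0.086, b = 0.670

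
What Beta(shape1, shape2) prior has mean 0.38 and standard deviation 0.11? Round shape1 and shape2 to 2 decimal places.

shape1 = 7.02, shape2 = 11.45

σ² = 0.11² = 0.0121.
With s = shape1+shape2, Var = μ(1−μ)/(s+1), so s+1 = (0.38×0.62)/0.0121 = 19.4711 and s = 18.4711.
shape1 = μs = 7.02, shape2 = (1−μ)s = 11.45.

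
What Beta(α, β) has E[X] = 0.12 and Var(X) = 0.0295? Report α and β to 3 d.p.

Let s = α+β. The Beta variance is μ(1−μ)/(s+1).
So s+1 = μ(1−μ)/σ² = (0.12×0.88)/0.0295 = 0.1056/0.0295 = 3.5797, giving s = 2.5797.
Then α = μs = 0.12×2.5797 = 0.310 and β = (1−μ)s = 0.88×2.5797 = 2.270.

α = 0.310, β = 2.270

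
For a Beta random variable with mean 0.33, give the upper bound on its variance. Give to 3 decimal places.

Var = μ(1−μ)/(α+β+1), which approaches μ(1−μ) as α+β → 0.
So the supremum is μ(1−μ) = 0.33×0.67 = 0.221.

0.221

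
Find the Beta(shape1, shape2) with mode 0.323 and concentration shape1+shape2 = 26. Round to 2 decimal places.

shape1 = 8.75, shape2 = 17.25

Since the density peak of Beta(shape1,shape2) is at (shape1−1)/(shape1+shape2−2),
shape1 = 1 + 0.323(26−2) = 8.75 and shape2 = 26 − 8.75 = 17.25.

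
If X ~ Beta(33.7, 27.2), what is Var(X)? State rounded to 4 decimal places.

0.0040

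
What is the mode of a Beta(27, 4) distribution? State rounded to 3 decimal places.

0.897

With α,β > 1, mode = (α−1)/(α+β−2) = 26/29 = 0.897.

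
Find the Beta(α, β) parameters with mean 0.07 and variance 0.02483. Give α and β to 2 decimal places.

Write ν = α+β; then α = μν and Var = μ(1−μ)/(ν+1).
ν = μ(1−μ)/Var − 1 = 0.0651/0.02483 − 1 = 1.6218.
α = 0.07·1.6218 = 0.11, β = 0.93·1.6218 = 1.51.

α = 0.11, β = 1.51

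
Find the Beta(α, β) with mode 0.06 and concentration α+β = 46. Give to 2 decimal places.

For α,β>1 the mode is (α−1)/(α+β−2), so α = mode·(κ−2)+1 = 0.06×44+1 = 3.64.
And β = (1−mode)·(κ−2)+1 = 0.94×44+1 = 42.36.

α = 3.64, β = 42.36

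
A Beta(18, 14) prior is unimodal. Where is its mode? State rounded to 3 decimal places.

0.567

The density x^(α−1)(1−x)^(β−1) is maximised at (α−1)/(α+β−2) = 17/30 = 0.567.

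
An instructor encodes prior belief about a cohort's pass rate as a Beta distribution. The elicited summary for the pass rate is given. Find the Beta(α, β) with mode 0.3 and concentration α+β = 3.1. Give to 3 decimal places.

α = 1.330, β = 1.770

Since the density peak of Beta(α,β) is at (α−1)/(α+β−2),
α = 1 + 0.3(3.1−2) = 1.330 and β = 3.1 − 1.330 = 1.770.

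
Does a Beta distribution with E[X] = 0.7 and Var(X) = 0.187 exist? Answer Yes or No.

For any Beta, Var(X) < E[X]·(1−E[X]).
Here μ(1−μ) = 0.7×0.3 = 0.21, and 0.187 < 0.21.

Yes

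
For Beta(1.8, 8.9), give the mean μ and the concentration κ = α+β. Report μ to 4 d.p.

μ = 0.1682, κ = 10.7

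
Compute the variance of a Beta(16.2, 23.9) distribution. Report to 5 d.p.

0.00586

μ = 16.2/40.1 = 0.403990; Var = μ(1−μ)/(α+β+1) = 0.2407821/41.1 = 0.00586.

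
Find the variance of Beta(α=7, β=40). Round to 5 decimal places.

0.00264

μ = 7/47 = 0.148936; Var = μ(1−μ)/(α+β+1) = 0.1267542/48 = 0.00264.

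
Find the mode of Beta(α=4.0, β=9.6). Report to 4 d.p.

With α,β > 1, mode = (α−1)/(α+β−2) = 3.0/11.6 = 0.2586.

0.2586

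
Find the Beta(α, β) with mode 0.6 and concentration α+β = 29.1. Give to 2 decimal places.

α = 17.26, β = 11.84

Since the density peak of Beta(α,β) is at (α−1)/(α+β−2),
α = 1 + 0.6(29.1−2) = 17.26 and β = 29.1 − 17.26 = 11.84.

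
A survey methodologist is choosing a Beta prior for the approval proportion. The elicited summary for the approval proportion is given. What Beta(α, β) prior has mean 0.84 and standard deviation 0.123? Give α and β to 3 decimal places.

σ² = 0.123² = 0.015129.
With s = α+β, Var = μ(1−μ)/(s+1), so s+1 = (0.84×0.16)/0.015129 = 8.8836 and s = 7.8836.
α = μs = 6.622, β = (1−μ)s = 1.261.

α = 6.622, β = 1.261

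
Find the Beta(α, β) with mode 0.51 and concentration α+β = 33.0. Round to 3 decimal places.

α = 16.810, β = 16.190

For α,β>1 the mode is (α−1)/(α+β−2), so α = mode·(κ−2)+1 = 0.51×31.0+1 = 16.810.
And β = (1−mode)·(κ−2)+1 = 0.49×31.0+1 = 16.190.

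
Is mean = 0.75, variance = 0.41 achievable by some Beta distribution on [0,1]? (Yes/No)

For any Beta, Var(X) < E[X]·(1−E[X]).
Here μ(1−μ) = 0.75×0.25 = 0.1875, and 0.41 ≥ 0.1875.

No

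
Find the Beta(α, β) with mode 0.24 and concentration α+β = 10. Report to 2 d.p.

α = 2.92, β = 7.08

For α,β>1 the mode is (α−1)/(α+β−2), so α = mode·(κ−2)+1 = 0.24×8+1 = 2.92.
And β = (1−mode)·(κ−2)+1 = 0.76×8+1 = 7.08.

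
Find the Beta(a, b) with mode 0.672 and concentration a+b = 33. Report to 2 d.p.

a = 21.83, b = 11.17

For a,b>1 the mode is (a−1)/(a+b−2), so a = mode·(κ−2)+1 = 0.672×31+1 = 21.83.
And b = (1−mode)·(κ−2)+1 = 0.328×31+1 = 11.17.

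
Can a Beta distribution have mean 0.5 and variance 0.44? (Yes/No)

No

The Beta variance bound is σ² < μ(1−μ).
Here μ(1−μ) = 0.5×0.5 = 0.25, and 0.44 ≥ 0.25.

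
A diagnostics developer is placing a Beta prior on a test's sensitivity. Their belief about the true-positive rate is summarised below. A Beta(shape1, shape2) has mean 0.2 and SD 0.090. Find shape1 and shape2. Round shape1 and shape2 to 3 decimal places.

σ² = 0.090² = 0.008100.
With s = shape1+shape2, Var = μ(1−μ)/(s+1), so s+1 = (0.2×0.8)/0.008100 = 19.7531 and s = 18.7531.
shape1 = μs = 3.751, shape2 = (1−μ)s = 15.002.

shape1 = 3.751, shape2 = 15.002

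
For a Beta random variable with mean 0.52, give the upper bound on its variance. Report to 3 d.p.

0.250

For fixed mean μ the Beta variance is μ(1−μ)/(α+β+1), increasing as α+β decreases.
Its least upper bound (not attained) is μ(1−μ) = 0.52·0.48 = 0.250.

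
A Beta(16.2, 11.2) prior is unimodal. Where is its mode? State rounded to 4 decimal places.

The density x^(α−1)(1−x)^(β−1) is maximised at (α−1)/(α+β−2) = 15.2/25.4 = 0.5984.

0.5984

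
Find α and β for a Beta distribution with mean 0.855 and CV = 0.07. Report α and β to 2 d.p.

Var = (CV·μ)² = (0.07×0.855)² = 0.003582.
α+β = μ(1−μ)/Var − 1 = 0.123975/0.003582 − 1 = 33.6103.
Thus α = 0.855·33.6103 = 28.74 and β = 0.145·33.6103 = 4.87.

α = 28.74, β = 4.87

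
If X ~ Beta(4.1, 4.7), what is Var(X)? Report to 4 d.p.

μ = 4.1/8.8 = 0.465909; Var = μ(1−μ)/(α+β+1) = 0.2488378/9.8 = 0.0254.

0.0254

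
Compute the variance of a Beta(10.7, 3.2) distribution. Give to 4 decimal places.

α+β = 13.9 and αβ = 34.24, so Var = αβ/[(α+β)²(α+β+1)] = 34.24/2878.829 = 0.0119.

0.0119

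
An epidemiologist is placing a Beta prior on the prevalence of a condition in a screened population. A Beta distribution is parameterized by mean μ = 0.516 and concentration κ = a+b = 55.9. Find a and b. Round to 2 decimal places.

a = 28.84, b = 27.06

a = μκ = 0.516×55.9 = 28.84 and b = (1−μ)κ = 0.484×55.9 = 27.06.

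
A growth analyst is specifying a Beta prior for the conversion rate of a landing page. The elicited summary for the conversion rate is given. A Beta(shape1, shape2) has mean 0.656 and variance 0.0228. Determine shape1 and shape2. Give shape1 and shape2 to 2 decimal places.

By moment matching, shape1+shape2 = μ(1−μ)/σ² − 1 = (0.656·0.344)/0.0228 − 1 = 9.8975 − 1 = 8.8975.
Since shape1/(shape1+shape2) = μ, shape1 = 0.656·8.8975 = 5.84 and shape2 = 0.344·8.8975 = 3.06.

shape1 = 5.84, shape2 = 3.06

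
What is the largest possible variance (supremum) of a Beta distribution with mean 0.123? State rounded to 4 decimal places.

0.1079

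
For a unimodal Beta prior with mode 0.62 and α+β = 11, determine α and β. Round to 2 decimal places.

α = 6.58, β = 4.42

Mode = (α−1)/(κ−2) with κ = α+β, so α−1 = 0.62·9 = 5.58.
α = 6.58; β = κ − α = 4.42.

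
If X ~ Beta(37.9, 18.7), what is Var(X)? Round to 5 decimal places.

0.00384

μ = 37.9/56.6 = 0.669611; Var = μ(1−μ)/(α+β+1) = 0.2212320/57.6 = 0.00384.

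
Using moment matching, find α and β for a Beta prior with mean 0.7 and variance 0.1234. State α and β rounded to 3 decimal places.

Write ν = α+β; then α = μν and Var = μ(1−μ)/(ν+1).
ν = μ(1−μ)/Var − 1 = 0.21/0.1234 − 1 = 0.7018.
α = 0.7·0.7018 = 0.491, β = 0.3·0.7018 = 0.211.

α = 0.491, β = 0.211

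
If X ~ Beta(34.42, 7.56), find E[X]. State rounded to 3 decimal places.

E[X] = α/(α+β) = 34.42/41.98 = 0.820.

0.820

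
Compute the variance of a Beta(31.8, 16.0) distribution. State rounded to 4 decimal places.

0.0046

Var = αβ/[(α+β)²(α+β+1)] = (31.8×16.0)/(47.8²×48.8) = 508.80/111500.192 = 0.0046.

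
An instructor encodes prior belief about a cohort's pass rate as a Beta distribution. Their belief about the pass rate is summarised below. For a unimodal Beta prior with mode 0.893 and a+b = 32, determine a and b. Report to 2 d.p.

a = 27.79, b = 4.21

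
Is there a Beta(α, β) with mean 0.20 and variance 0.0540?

Yes

For any Beta, Var(X) < E[X]·(1−E[X]).
Here μ(1−μ) = 0.20×0.80 = 0.1600, and 0.0540 < 0.1600.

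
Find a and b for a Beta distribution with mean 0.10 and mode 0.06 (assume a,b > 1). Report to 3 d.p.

With s = a+b: μ = a/s and mode = (a−1)/(s−2). Eliminating a = μs,
μs − 1 = m(s−2) ⇒ s(μ−m) = 1−2m ⇒ s = 0.88/0.04 = 22.0000.
So a = μs = 2.200, b = (1−μ)s = 19.800.

a = 2.200, b = 19.800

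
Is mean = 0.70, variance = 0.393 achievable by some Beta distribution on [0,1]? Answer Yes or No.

No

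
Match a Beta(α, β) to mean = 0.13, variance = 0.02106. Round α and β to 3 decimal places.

α = 0.568, β = 3.802

Write ν = α+β; then α = μν and Var = μ(1−μ)/(ν+1).
ν = μ(1−μ)/Var − 1 = 0.1131/0.02106 − 1 = 4.3704.
α = 0.13·4.3704 = 0.568, β = 0.87·4.3704 = 3.802.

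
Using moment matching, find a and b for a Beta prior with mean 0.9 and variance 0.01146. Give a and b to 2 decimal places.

Let s = a+b. The Beta variance is μ(1−μ)/(s+1).
So s+1 = μ(1−μ)/σ² = (0.9×0.1)/0.01146 = 0.09/0.01146 = 7.8534, giving s = 6.8534.
Then a = μs = 0.9×6.8534 = 6.17 and b = (1−μ)s = 0.1×6.8534 = 0.69.

a = 6.17, b = 0.69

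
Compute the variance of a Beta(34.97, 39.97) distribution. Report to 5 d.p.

0.00328

α+β = 74.94 and αβ = 1397.7509, so Var = αβ/[(α+β)²(α+β+1)] = 1397.7509/426479.313384 = 0.00328.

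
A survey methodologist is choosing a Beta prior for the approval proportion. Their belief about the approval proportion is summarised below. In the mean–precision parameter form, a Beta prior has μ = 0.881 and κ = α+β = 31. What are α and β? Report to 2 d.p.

α = 27.31, β = 3.69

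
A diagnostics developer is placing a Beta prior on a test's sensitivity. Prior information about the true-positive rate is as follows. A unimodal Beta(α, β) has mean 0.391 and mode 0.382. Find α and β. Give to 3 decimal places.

With s = α+β: μ = α/s and mode = (α−1)/(s−2). Eliminating α = μs,
μs − 1 = m(s−2) ⇒ s(μ−m) = 1−2m ⇒ s = 0.236/0.009 = 26.2222.
So α = μs = 10.253, β = (1−μ)s = 15.969.

α = 10.253, β = 15.969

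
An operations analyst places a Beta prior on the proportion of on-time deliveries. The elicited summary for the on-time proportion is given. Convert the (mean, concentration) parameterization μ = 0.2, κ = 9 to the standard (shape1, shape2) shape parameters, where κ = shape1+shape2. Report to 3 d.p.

shape1 = 1.800, shape2 = 7.200

Split κ in proportion μ : (1−μ): shape1 = 0.2·9 = 1.800, shape2 = 9 − 1.800 = 7.200.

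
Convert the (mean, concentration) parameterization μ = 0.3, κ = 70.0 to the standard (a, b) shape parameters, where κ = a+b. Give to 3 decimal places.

Split κ in proportion μ : (1−μ): a = 0.3·70.0 = 21.000, b = 70.0 − 21.000 = 49.000.

a = 21.000, b = 49.000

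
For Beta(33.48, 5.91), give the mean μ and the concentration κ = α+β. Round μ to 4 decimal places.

κ = α+β = 33.48+5.91 = 39.39; μ = α/κ = 33.48/39.39 = 0.8500.

μ = 0.8500, κ = 39.39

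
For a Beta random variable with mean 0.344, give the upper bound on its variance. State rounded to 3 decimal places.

0.226

For fixed mean μ the Beta variance is μ(1−μ)/(α+β+1), increasing as α+β decreases.
Its least upper bound (not attained) is μ(1−μ) = 0.344·0.656 = 0.226.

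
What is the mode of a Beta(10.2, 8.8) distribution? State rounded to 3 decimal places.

With α,β > 1, mode = (α−1)/(α+β−2) = 9.2/17.0 = 0.541.

0.541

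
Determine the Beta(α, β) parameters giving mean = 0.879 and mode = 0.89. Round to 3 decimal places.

α = 62.329, β = 8.580

With s = α+β: μ = α/s and mode = (α−1)/(s−2). Eliminating α = μs,
μs − 1 = m(s−2) ⇒ s(μ−m) = 1−2m ⇒ s = -0.78/-0.011 = 70.9091.
So α = μs = 62.329, β = (1−μ)s = 8.580.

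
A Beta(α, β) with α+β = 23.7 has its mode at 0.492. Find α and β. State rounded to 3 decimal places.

For α,β>1 the mode is (α−1)/(α+β−2), so α = mode·(κ−2)+1 = 0.492×21.7+1 = 11.676.
And β = (1−mode)·(κ−2)+1 = 0.508×21.7+1 = 12.024.

α = 11.676, β = 12.024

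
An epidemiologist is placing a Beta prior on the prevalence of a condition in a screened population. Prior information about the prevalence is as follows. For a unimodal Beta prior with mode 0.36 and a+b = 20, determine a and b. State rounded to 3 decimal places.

Since the density peak of Beta(a,b) is at (a−1)/(a+b−2),
a = 1 + 0.36(20−2) = 7.480 and b = 20 − 7.480 = 12.520.

a = 7.480, b = 12.520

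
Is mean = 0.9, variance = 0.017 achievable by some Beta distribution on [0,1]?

Yes

A Beta with mean μ has variance μ(1−μ)/(α+β+1) < μ(1−μ).
Here μ(1−μ) = 0.9×0.1 = 0.09, and 0.017 < 0.09.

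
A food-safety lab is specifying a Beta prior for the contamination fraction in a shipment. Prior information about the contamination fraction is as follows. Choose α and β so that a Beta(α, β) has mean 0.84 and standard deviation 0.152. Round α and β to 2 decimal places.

α = 4.05, β = 0.77

Variance = 0.152² = 0.023104. The moment-matching identity α+β = μ(1−μ)/Var − 1 gives
α+β = 0.1344/0.023104 − 1 = 4.8172, so α = μ·4.8172 = 4.05 and β = (1−μ)·4.8172 = 0.77.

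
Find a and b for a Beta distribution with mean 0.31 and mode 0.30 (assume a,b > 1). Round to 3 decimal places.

Let s = a+b. Mean gives a = μs = 0.31s; mode gives (a−1)/(s−2) = 0.30.
Substituting: 0.31s − 1 = 0.30(s−2) = 0.30s − 0.60, so 0.01s = 0.40 and s = 40.0000.
Then a = 0.31×40.0000 = 12.400 and b = s−a = 27.600.

a = 12.400, b = 27.600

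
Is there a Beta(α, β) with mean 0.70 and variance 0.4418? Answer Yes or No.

No

For any Beta, Var(X) < E[X]·(1−E[X]).
Here μ(1−μ) = 0.70×0.30 = 0.2100, and 0.4418 ≥ 0.2100.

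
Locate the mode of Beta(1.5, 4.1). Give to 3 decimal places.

0.139

With α,β > 1, mode = (α−1)/(α+β−2) = 0.5/3.6 = 0.139.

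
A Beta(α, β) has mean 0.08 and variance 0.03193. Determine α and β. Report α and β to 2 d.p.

By moment matching, α+β = μ(1−μ)/σ² − 1 = (0.08·0.92)/0.03193 − 1 = 2.3050 − 1 = 1.3050.
Since α/(α+β) = μ, α = 0.08·1.3050 = 0.10 and β = 0.92·1.3050 = 1.20.

α = 0.10, β = 1.20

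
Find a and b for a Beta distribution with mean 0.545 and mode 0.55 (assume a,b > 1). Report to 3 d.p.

Let s = a+b. Mean gives a = μs = 0.545s; mode gives (a−1)/(s−2) = 0.55.
Substituting: 0.545s − 1 = 0.55(s−2) = 0.55s − 1.10, so -0.005s = -0.10 and s = 20.0000.
Then a = 0.545×20.0000 = 10.900 and b = s−a = 9.100.

a = 10.900, b = 9.100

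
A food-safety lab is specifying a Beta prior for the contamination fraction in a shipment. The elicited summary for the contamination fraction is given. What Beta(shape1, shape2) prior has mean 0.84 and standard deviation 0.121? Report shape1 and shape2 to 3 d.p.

shape1 = 6.871, shape2 = 1.309

σ² = 0.121² = 0.014641.
With s = shape1+shape2, Var = μ(1−μ)/(s+1), so s+1 = (0.84×0.16)/0.014641 = 9.1797 and s = 8.1797.
shape1 = μs = 6.871, shape2 = (1−μ)s = 1.309.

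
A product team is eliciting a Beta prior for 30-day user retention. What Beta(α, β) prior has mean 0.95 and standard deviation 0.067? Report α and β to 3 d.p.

σ² = 0.067² = 0.004489.
With s = α+β, Var = μ(1−μ)/(s+1), so s+1 = (0.95×0.05)/0.004489 = 10.5814 and s = 9.5814.
α = μs = 9.102, β = (1−μ)s = 0.479.

α = 9.102, β = 0.479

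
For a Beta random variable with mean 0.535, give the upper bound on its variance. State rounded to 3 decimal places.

0.249

For fixed mean μ the Beta variance is μ(1−μ)/(α+β+1), increasing as α+β decreases.
Its least upper bound (not attained) is μ(1−μ) = 0.535·0.465 = 0.249.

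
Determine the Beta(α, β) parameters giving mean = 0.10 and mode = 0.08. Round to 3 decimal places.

α = 4.200, β = 37.800

With s = α+β: μ = α/s and mode = (α−1)/(s−2). Eliminating α = μs,
μs − 1 = m(s−2) ⇒ s(μ−m) = 1−2m ⇒ s = 0.84/0.02 = 42.0000.
So α = μs = 4.200, β = (1−μ)s = 37.800.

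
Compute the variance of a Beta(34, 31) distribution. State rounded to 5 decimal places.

Var = αβ/[(α+β)²(α+β+1)] = (34×31)/(65²×66) = 1054/278850 = 0.00378.

0.00378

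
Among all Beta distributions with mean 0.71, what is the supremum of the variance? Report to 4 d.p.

0.2059

For fixed mean μ the Beta variance is μ(1−μ)/(α+β+1), increasing as α+β decreases.
Its least upper bound (not attained) is μ(1−μ) = 0.71·0.29 = 0.2059.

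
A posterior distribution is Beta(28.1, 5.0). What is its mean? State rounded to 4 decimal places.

0.8489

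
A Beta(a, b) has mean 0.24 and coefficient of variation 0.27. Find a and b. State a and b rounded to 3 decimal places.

a = 10.185, b = 32.253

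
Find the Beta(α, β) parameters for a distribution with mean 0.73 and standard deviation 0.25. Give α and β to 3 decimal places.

α = 1.572, β = 0.581

First σ² = 0.0625. Setting α = μn, β = (1−μ)n with n = α+β,
μ(1−μ)/(n+1) = 0.0625 ⇒ n+1 = 0.1971/0.0625 = 3.1536 ⇒ n = 2.1536.
Hence α = 0.73×2.1536 = 1.572, β = 0.27×2.1536 = 0.581.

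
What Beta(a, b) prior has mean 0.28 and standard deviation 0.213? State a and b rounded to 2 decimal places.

Variance = 0.213² = 0.045369. The moment-matching identity a+b = μ(1−μ)/Var − 1 gives
a+b = 0.2016/0.045369 − 1 = 3.4436, so a = μ·3.4436 = 0.96 and b = (1−μ)·3.4436 = 2.48.

a = 0.96, b = 2.48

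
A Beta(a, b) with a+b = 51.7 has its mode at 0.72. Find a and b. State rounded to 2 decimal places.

Mode = (a−1)/(κ−2) with κ = a+b, so a−1 = 0.72·49.7 = 35.78.
a = 36.78; b = κ − a = 14.92.

a = 36.78, b = 14.92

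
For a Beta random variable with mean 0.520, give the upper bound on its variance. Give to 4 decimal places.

For fixed mean μ the Beta variance is μ(1−μ)/(α+β+1), increasing as α+β decreases.
Its least upper bound (not attained) is μ(1−μ) = 0.520·0.480 = 0.2496.

0.2496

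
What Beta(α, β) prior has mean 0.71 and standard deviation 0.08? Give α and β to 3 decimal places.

α = 22.132, β = 9.040

First σ² = 0.0064. Setting α = μn, β = (1−μ)n with n = α+β,
μ(1−μ)/(n+1) = 0.0064 ⇒ n+1 = 0.2059/0.0064 = 32.1719 ⇒ n = 31.1719.
Hence α = 0.71×31.1719 = 22.132, β = 0.29×31.1719 = 9.040.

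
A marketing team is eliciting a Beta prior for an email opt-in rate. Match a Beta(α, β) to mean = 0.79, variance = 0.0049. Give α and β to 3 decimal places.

Let s = α+β. The Beta variance is μ(1−μ)/(s+1).
So s+1 = μ(1−μ)/σ² = (0.79×0.21)/0.0049 = 0.1659/0.0049 = 33.8571, giving s = 32.8571.
Then α = μs = 0.79×32.8571 = 25.957 and β = (1−μ)s = 0.21×32.8571 = 6.900.

α = 25.957, β = 6.900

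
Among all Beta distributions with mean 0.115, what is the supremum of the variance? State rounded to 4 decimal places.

0.1018

Var = μ(1−μ)/(α+β+1), which approaches μ(1−μ) as α+β → 0.
So the supremum is μ(1−μ) = 0.115×0.885 = 0.1018.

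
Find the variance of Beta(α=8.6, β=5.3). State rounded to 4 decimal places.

0.0158

Var = αβ/[(α+β)²(α+β+1)] = (8.6×5.3)/(13.9²×14.9) = 45.58/2878.829 = 0.0158.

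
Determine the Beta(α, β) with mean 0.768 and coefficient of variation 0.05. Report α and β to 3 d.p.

α = 92.032, β = 27.801

Var = (CV·μ)² = (0.05×0.768)² = 0.001475.
α+β = μ(1−μ)/Var − 1 = 0.178176/0.001475 − 1 = 119.8333.
Thus α = 0.768·119.8333 = 92.032 and β = 0.232·119.8333 = 27.801.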